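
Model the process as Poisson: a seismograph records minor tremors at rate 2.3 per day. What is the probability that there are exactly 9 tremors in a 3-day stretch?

0.0985

Over the interval, μ = 2.3 × 3 = 6.9 (a 3-day stretch = 3 days).
P(N = 9) = e^(−μ) μ^9/9! = e^(−6.9) · 6.9^9/362880 ≈ 0.0985.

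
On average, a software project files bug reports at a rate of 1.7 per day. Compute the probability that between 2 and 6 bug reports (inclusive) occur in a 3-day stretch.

Over the interval, μ = 1.7 × 3 = 5.1 (a 3-day stretch = 3 days).
P(2 ≤ N ≤ 6) = Σ_{j=2}^{6} e^(−5.1) · 5.1^j/j! ≈ 0.7102.

0.7102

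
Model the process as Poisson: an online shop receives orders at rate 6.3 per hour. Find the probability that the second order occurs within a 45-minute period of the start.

0.9492

Over the interval, μ = 6.3 × 0.75 = 4.725 (a 45-minute period = 0.75 hours).
The second arrival falls in the interval iff at least 2 events occur there: P(S_2 ≤ t) = P(N ≥ 2) = 1 − P(N ≤ 1) ≈ 0.9492.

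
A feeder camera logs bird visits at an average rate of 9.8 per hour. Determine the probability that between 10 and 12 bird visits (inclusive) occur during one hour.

With mean μ = 9.8 per hour,
P(10 ≤ N ≤ 12) = Σ_{j=10}^{12} e^(−9.8) · 9.8^j/j! ≈ 0.3269.

0.3269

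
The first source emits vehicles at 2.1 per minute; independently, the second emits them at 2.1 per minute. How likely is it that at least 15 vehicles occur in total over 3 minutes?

Independent Poisson processes superpose: combined rate λ = 2.1 + 2.1 = 4.2 per minute.
Over the interval, μ = 4.2 × 3 = 12.6 (3 minutes).
P(N ≥ 15) = 1 − P(N ≤ 14) ≈ 0.2847.

0.2847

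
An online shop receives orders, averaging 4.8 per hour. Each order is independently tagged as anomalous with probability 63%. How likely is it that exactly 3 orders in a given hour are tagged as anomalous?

Thinning: the orders that are tagged as anomalous themselves form a Poisson process with rate 0.63 × 4.8 = 3.024 per hour.
So μ = 3.024.
P(N = 3) = e^(−3.024) · 3.024^3/3! ≈ 0.2240.

0.2240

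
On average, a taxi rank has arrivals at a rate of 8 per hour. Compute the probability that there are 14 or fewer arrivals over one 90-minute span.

Over the interval, μ = 8 × 1.5 = 12 (a 90-minute span = 1.5 hours).
P(N ≤ 14) = Σ_{j=0}^{14} e^(−μ) μ^j/j! ≈ 0.7720.

0.7720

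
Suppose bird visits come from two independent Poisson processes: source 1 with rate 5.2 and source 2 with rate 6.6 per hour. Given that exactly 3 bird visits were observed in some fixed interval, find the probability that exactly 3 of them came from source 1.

0.0856

Given the total, each event is independently from source 1 with probability p = λ_1/(λ_1+λ_2) = 5.2/11.8 ≈ 0.4407.
So K ~ Binomial(3, 5.2/11.8): P(K = 3) = C(3,3) · (5.2/11.8)^3 · (6.6/11.8)^0 ≈ 0.0856.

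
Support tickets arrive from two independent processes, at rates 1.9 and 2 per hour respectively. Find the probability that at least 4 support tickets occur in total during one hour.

0.5468

Independent Poisson processes superpose: combined rate λ = 1.9 + 2 = 3.9 per hour.
So μ = 3.9.
P(N ≥ 4) = 1 − P(N ≤ 3) ≈ 0.5468.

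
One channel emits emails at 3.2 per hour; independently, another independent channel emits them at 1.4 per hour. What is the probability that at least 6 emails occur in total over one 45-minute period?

Independent Poisson processes superpose: combined rate λ = 3.2 + 1.4 = 4.6 per hour.
Over the interval, μ = 4.6 × 0.75 = 3.45 (a 45-minute period = 0.75 hours).
P(N ≥ 6) = 1 − P(N ≤ 5) ≈ 0.1358.

0.1358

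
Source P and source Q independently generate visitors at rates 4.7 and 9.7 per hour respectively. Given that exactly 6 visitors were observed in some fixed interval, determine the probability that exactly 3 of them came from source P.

Given the total, each event is independently from source P with probability p = λ_P/(λ_P+λ_Q) = 4.7/14.4 ≈ 0.3264.
So K ~ Binomial(6, 4.7/14.4): P(K = 3) = C(6,3) · (4.7/14.4)^3 · (9.7/14.4)^3 ≈ 0.2126.

0.2126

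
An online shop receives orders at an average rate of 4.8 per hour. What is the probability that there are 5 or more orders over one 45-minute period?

0.2936

Over the interval, μ = 4.8 × 0.75 = 3.6 (a 45-minute period = 0.75 hours).
P(N ≥ 5) = 1 − P(N ≤ 4) = 1 − Σ_{j=0}^{4} e^(−μ) μ^j/j! ≈ 0.2936.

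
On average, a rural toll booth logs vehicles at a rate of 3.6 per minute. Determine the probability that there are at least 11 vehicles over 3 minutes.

0.5160

Over the interval, μ = 3.6 × 3 = 10.8 (3 minutes).
P(N ≥ 11) = 1 − P(N ≤ 10) = 1 − Σ_{j=0}^{10} e^(−μ) μ^j/j! ≈ 0.5160.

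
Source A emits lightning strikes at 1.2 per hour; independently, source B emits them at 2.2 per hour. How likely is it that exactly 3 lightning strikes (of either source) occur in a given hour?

0.2186

Independent Poisson processes superpose: combined rate λ = 1.2 + 2.2 = 3.4 per hour.
So μ = 3.4.
P(N = 3) = e^(−3.4) · 3.4^3/3! ≈ 0.2186.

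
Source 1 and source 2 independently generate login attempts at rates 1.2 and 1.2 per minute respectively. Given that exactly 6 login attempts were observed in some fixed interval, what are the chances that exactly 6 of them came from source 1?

0.0156

Given the total, each event is independently from source 1 with probability p = λ_1/(λ_1+λ_2) = 1.2/2.4 = 0.5000.
So K ~ Binomial(6, 1.2/2.4): P(K = 6) = C(6,6) · (1.2/2.4)^6 · (1.2/2.4)^0 ≈ 0.0156.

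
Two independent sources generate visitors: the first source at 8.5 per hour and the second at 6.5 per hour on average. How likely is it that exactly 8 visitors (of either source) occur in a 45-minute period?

Independent Poisson processes superpose: combined rate λ = 8.5 + 6.5 = 15 per hour.
Over the interval, μ = 15 × 0.75 = 11.25 (a 45-minute period = 0.75 hours).
P(N = 8) = e^(−11.25) · 11.25^8/8! ≈ 0.0828.

0.0828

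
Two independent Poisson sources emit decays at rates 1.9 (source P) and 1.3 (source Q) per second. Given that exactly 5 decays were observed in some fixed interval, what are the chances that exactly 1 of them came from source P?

Given the total, each event is independently from source P with probability p = λ_P/(λ_P+λ_Q) = 1.9/3.2 ≈ 0.5937.
So K ~ Binomial(5, 1.9/3.2): P(K = 1) = C(5,1) · (1.9/3.2)^1 · (1.3/3.2)^4 ≈ 0.0809.

0.0809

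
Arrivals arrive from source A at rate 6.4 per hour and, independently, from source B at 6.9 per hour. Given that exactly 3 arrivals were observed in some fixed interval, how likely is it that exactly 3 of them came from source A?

Given the total, each event is independently from source A with probability p = λ_A/(λ_A+λ_B) = 6.4/13.3 ≈ 0.4812.
So K ~ Binomial(3, 6.4/13.3): P(K = 3) = C(3,3) · (6.4/13.3)^3 · (6.9/13.3)^0 ≈ 0.1114.

0.1114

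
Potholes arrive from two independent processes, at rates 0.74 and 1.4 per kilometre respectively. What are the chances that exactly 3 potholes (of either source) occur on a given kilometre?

0.1922

Independent Poisson processes superpose: combined rate λ = 0.74 + 1.4 = 2.14 per kilometre.
So μ = 2.14.
P(N = 3) = e^(−2.14) · 2.14^3/3! ≈ 0.1922.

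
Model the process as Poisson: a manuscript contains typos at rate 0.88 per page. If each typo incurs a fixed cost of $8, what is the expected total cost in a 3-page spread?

E[N] = 0.88 × 3 = 2.64 (a 3-page spread = 3 pages); E[cost] = 2.64 × $8 = $21.12.

$21.12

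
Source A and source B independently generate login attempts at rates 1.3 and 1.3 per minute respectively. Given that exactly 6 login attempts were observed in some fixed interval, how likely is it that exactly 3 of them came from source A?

0.3125

Given the total, each event is independently from source A with probability p = λ_A/(λ_A+λ_B) = 1.3/2.6 = 0.5000.
So K ~ Binomial(6, 1.3/2.6): P(K = 3) = C(6,3) · (1.3/2.6)^3 · (1.3/2.6)^3 ≈ 0.3125.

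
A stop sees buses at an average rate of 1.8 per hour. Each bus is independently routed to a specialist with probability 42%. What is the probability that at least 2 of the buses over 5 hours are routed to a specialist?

Thinning: the buses that are routed to a specialist themselves form a Poisson process with rate 0.42 × 1.8 = 0.756 per hour.
Over the interval, μ = 0.756 × 5 = 3.78 (5 hours).
P(N ≥ 2) = 1 − P(N ≤ 1) ≈ 0.8909.

0.8909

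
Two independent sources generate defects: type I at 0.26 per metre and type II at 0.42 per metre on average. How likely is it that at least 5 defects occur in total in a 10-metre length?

0.8080

Independent Poisson processes superpose: combined rate λ = 0.26 + 0.42 = 0.68 per metre.
Over the interval, μ = 0.68 × 10 = 6.8 (a 10-metre length = 10 metres).
P(N ≥ 5) = 1 − P(N ≤ 4) ≈ 0.8080.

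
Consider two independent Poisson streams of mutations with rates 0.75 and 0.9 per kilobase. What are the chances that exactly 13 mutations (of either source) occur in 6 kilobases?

Independent Poisson processes superpose: combined rate λ = 0.75 + 0.9 = 1.65 per kilobase.
Over the interval, μ = 1.65 × 6 = 9.9 (6 kilobases).
P(N = 13) = e^(−9.9) · 9.9^13/13! ≈ 0.0707.

0.0707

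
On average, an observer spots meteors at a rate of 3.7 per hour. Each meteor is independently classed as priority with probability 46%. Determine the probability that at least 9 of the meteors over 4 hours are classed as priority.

Thinning: the meteors that are classed as priority themselves form a Poisson process with rate 0.46 × 3.7 = 1.702 per hour.
Over the interval, μ = 1.702 × 4 = 6.808 (4 hours).
P(N ≥ 9) = 1 − P(N ≤ 8) ≈ 0.2462.

0.2462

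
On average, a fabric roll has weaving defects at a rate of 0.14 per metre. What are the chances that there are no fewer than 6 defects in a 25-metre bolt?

Over the interval, μ = 0.14 × 25 = 3.5 (a 25-metre bolt = 25 metres).
P(N ≥ 6) = 1 − P(N ≤ 5) = 1 − Σ_{j=0}^{5} e^(−μ) μ^j/j! ≈ 0.1424.

0.1424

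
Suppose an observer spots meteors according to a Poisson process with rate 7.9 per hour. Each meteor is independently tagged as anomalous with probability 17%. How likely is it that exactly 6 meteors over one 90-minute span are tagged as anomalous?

0.0124

Thinning: the meteors that are tagged as anomalous themselves form a Poisson process with rate 0.17 × 7.9 = 1.343 per hour.
Over the interval, μ = 1.343 × 1.5 = 2.0145 (a 90-minute span = 1.5 hours).
P(N = 6) = e^(−2.0145) · 2.0145^6/6! ≈ 0.0124.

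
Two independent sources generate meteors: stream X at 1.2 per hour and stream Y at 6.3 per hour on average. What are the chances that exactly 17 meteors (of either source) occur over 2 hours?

0.0847

Independent Poisson processes superpose: combined rate λ = 1.2 + 6.3 = 7.5 per hour.
Over the interval, μ = 7.5 × 2 = 15 (2 hours).
P(N = 17) = e^(−15) · 15^17/17! ≈ 0.0847.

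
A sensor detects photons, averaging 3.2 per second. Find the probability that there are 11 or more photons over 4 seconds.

0.7307

Over the interval, μ = 3.2 × 4 = 12.8 (4 seconds).
P(N ≥ 11) = 1 − P(N ≤ 10) = 1 − Σ_{j=0}^{10} e^(−μ) μ^j/j! ≈ 0.7307.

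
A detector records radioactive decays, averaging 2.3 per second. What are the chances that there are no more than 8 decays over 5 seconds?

0.1906

Over the interval, μ = 2.3 × 5 = 11.5 (5 seconds).
P(N ≤ 8) = Σ_{j=0}^{8} e^(−μ) μ^j/j! ≈ 0.1906.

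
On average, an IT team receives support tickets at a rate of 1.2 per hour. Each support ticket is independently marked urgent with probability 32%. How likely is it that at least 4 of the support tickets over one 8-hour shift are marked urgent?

Thinning: the support tickets that are marked urgent themselves form a Poisson process with rate 0.32 × 1.2 = 0.384 per hour.
Over the interval, μ = 0.384 × 8 = 3.072 (an 8-hour shift = 8 hours).
P(N ≥ 4) = 1 − P(N ≤ 3) ≈ 0.3689.

0.3689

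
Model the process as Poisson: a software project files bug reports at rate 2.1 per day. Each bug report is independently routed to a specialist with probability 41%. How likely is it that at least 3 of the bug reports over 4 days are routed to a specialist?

0.6687

Thinning: the bug reports that are routed to a specialist themselves form a Poisson process with rate 0.41 × 2.1 = 0.861 per day.
Over the interval, μ = 0.861 × 4 = 3.444 (4 days).
P(N ≥ 3) = 1 − P(N ≤ 2) ≈ 0.6687.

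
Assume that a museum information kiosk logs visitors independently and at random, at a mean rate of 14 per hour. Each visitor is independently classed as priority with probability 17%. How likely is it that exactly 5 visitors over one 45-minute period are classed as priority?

0.0253

Thinning: the visitors that are classed as priority themselves form a Poisson process with rate 0.17 × 14 = 2.38 per hour.
Over the interval, μ = 2.38 × 0.75 = 1.785 (a 45-minute period = 0.75 hours).
P(N = 5) = e^(−1.785) · 1.785^5/5! ≈ 0.0253.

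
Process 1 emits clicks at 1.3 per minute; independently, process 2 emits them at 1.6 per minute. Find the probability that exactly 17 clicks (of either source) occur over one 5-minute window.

Independent Poisson processes superpose: combined rate λ = 1.3 + 1.6 = 2.9 per minute.
Over the interval, μ = 2.9 × 5 = 14.5 (a 5-minute window = 5 minutes).
P(N = 17) = e^(−14.5) · 14.5^17/17! ≈ 0.0785.

0.0785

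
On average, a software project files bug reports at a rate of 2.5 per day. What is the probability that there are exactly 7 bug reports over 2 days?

Over the interval, μ = 2.5 × 2 = 5 (2 days).
P(N = 7) = e^(−μ) μ^7/7! = e^(−5) · 5^7/5040 ≈ 0.1044.

0.1044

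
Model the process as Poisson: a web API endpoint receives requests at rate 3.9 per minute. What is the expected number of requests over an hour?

234

E[N] = λt = 3.9 × 60 = 234 (an hour = 60 minutes).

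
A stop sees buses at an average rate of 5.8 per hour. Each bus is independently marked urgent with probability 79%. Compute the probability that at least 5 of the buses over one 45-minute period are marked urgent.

Thinning: the buses that are marked urgent themselves form a Poisson process with rate 0.79 × 5.8 = 4.582 per hour.
Over the interval, μ = 4.582 × 0.75 = 3.4365 (a 45-minute period = 0.75 hours).
P(N ≥ 5) = 1 − P(N ≤ 4) ≈ 0.2626.

0.2626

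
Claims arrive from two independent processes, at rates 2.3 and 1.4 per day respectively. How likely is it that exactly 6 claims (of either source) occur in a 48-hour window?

Independent Poisson processes superpose: combined rate λ = 2.3 + 1.4 = 3.7 per day.
Over the interval, μ = 3.7 × 2 = 7.4 (a 48-hour window = 2 days).
P(N = 6) = e^(−7.4) · 7.4^6/6! ≈ 0.1394.

0.1394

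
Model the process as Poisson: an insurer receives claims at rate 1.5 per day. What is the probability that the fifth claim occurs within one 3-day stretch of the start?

0.4679

Over the interval, μ = 1.5 × 3 = 4.5 (a 3-day stretch = 3 days).
The fifth arrival falls in the interval iff at least 5 events occur there: P(S_5 ≤ t) = P(N ≥ 5) = 1 − P(N ≤ 4) ≈ 0.4679.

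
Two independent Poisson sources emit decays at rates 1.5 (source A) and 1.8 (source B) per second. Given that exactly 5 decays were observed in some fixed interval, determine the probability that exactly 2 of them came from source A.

Given the total, each event is independently from source A with probability p = λ_A/(λ_A+λ_B) = 1.5/3.3 ≈ 0.4545.
So K ~ Binomial(5, 1.5/3.3): P(K = 2) = C(5,2) · (1.5/3.3)^2 · (1.8/3.3)^3 ≈ 0.3353.

0.3353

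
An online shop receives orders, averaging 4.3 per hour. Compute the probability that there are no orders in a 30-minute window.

Over the interval, μ = 4.3 × 0.5 = 2.15 (a 30-minute window = 0.5 hours).
P(N = 0) = e^(−μ) μ^0/0! = e^(−2.15) · 2.15^0/1 ≈ 0.1165.

0.1165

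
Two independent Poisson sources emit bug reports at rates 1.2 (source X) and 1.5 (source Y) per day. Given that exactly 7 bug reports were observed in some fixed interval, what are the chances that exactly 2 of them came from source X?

0.2195

Given the total, each event is independently from source X with probability p = λ_X/(λ_X+λ_Y) = 1.2/2.7 ≈ 0.4444.
So K ~ Binomial(7, 1.2/2.7): P(K = 2) = C(7,2) · (1.2/2.7)^2 · (1.5/2.7)^5 ≈ 0.2195.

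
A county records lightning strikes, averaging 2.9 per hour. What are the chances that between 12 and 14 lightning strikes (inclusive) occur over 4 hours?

Over the interval, μ = 2.9 × 4 = 11.6 (4 hours).
P(12 ≤ N ≤ 14) = Σ_{j=12}^{14} e^(−11.6) · 11.6^j/j! ≈ 0.2989.

0.2989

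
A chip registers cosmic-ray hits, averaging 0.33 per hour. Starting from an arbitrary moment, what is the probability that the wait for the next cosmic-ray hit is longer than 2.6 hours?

0.4240

The wait for the next event is exponential with rate λ = 0.33 per hour.
P(T > 2.6) = e^(−λt) = e^(−0.33 × 2.6) = e^(−0.858) ≈ 0.4240.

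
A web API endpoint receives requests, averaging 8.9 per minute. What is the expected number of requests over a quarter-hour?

133.5

E[N] = λt = 8.9 × 15 = 133.5 (a quarter-hour = 15 minutes).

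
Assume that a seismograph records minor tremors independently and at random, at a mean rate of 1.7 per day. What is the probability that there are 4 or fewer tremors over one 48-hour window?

Over the interval, μ = 1.7 × 2 = 3.4 (a 48-hour window = 2 days).
P(N ≤ 4) = Σ_{j=0}^{4} e^(−μ) μ^j/j! ≈ 0.7442.

0.7442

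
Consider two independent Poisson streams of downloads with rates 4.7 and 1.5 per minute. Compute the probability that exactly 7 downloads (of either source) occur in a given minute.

0.1418

Independent Poisson processes superpose: combined rate λ = 4.7 + 1.5 = 6.2 per minute.
So μ = 6.2.
P(N = 7) = e^(−6.2) · 6.2^7/7! ≈ 0.1418.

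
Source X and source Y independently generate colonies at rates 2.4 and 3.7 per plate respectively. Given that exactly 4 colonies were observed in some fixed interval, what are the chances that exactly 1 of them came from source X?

0.3512

Given the total, each event is independently from source X with probability p = λ_X/(λ_X+λ_Y) = 2.4/6.1 ≈ 0.3934.
So K ~ Binomial(4, 2.4/6.1): P(K = 1) = C(4,1) · (2.4/6.1)^1 · (3.7/6.1)^3 ≈ 0.3512.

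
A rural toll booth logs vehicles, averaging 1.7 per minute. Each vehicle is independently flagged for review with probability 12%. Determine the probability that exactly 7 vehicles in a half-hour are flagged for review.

Thinning: the vehicles that are flagged for review themselves form a Poisson process with rate 0.12 × 1.7 = 0.204 per minute.
Over the interval, μ = 0.204 × 30 = 6.12 (a half-hour = 30 minutes).
P(N = 7) = e^(−6.12) · 6.12^7/7! ≈ 0.1403.

0.1403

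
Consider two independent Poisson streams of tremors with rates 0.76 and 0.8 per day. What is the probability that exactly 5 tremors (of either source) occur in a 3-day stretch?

Independent Poisson processes superpose: combined rate λ = 0.76 + 0.8 = 1.56 per day.
Over the interval, μ = 1.56 × 3 = 4.68 (a 3-day stretch = 3 days).
P(N = 5) = e^(−4.68) · 4.68^5/5! ≈ 0.1736.

0.1736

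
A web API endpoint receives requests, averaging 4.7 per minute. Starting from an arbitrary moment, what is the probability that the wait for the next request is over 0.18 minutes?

The wait for the next event is exponential with rate λ = 4.7 per minute.
P(T > 0.18) = e^(−λt) = e^(−4.7 × 0.18) = e^(−0.846) ≈ 0.4291.

0.4291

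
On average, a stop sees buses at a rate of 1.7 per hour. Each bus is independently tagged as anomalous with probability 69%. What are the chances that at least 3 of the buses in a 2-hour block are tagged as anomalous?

0.4161

Thinning: the buses that are tagged as anomalous themselves form a Poisson process with rate 0.69 × 1.7 = 1.173 per hour.
Over the interval, μ = 1.173 × 2 = 2.346 (a 2-hour block = 2 hours).
P(N ≥ 3) = 1 − P(N ≤ 2) ≈ 0.4161.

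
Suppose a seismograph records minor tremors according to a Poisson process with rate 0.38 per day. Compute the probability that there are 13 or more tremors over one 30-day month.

0.3558

Over the interval, μ = 0.38 × 30 = 11.4 (a 30-day month = 30 days).
P(N ≥ 13) = 1 − P(N ≤ 12) = 1 − Σ_{j=0}^{12} e^(−μ) μ^j/j! ≈ 0.3558.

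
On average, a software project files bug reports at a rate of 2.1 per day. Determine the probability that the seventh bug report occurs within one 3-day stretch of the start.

0.4418

Over the interval, μ = 2.1 × 3 = 6.3 (a 3-day stretch = 3 days).
The seventh arrival falls in the interval iff at least 7 events occur there: P(S_7 ≤ t) = P(N ≥ 7) = 1 − P(N ≤ 6) ≈ 0.4418.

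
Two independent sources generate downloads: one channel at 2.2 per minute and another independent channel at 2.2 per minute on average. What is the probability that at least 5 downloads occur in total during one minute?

Independent Poisson processes superpose: combined rate λ = 2.2 + 2.2 = 4.4 per minute.
So μ = 4.4.
P(N ≥ 5) = 1 − P(N ≤ 4) ≈ 0.4488.

0.4488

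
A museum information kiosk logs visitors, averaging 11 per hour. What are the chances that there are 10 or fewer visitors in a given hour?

With mean μ = 11 per hour,
P(N ≤ 10) = Σ_{j=0}^{10} e^(−μ) μ^j/j! ≈ 0.4599.

0.4599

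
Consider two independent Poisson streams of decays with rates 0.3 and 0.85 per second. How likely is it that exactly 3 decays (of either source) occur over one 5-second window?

Independent Poisson processes superpose: combined rate λ = 0.3 + 0.85 = 1.15 per second.
Over the interval, μ = 1.15 × 5 = 5.75 (a 5-second window = 5 seconds).
P(N = 3) = e^(−5.75) · 5.75^3/3! ≈ 0.1008.

0.1008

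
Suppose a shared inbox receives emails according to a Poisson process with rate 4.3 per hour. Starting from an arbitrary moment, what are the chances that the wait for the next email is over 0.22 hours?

The wait for the next event is exponential with rate λ = 4.3 per hour.
P(T > 0.22) = e^(−λt) = e^(−4.3 × 0.22) = e^(−0.946) ≈ 0.3883.

0.3883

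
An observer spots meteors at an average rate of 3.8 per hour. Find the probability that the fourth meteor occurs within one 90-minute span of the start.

Over the interval, μ = 3.8 × 1.5 = 5.7 (a 90-minute span = 1.5 hours).
The fourth arrival falls in the interval iff at least 4 events occur there: P(S_4 ≤ t) = P(N ≥ 4) = 1 − P(N ≤ 3) ≈ 0.8200.

0.8200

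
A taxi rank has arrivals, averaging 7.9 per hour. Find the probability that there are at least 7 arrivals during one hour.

With mean μ = 7.9 per hour,
P(N ≥ 7) = 1 − P(N ≤ 6) = 1 − Σ_{j=0}^{6} e^(−μ) μ^j/j! ≈ 0.6743.

0.6743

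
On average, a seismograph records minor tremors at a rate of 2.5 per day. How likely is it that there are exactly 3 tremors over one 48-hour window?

0.1404

Over the interval, μ = 2.5 × 2 = 5 (a 48-hour window = 2 days).
P(N = 3) = e^(−μ) μ^3/3! = e^(−5) · 5^3/6 ≈ 0.1404.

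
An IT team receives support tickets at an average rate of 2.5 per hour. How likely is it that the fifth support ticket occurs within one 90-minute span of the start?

Over the interval, μ = 2.5 × 1.5 = 3.75 (a 90-minute span = 1.5 hours).
The fifth arrival falls in the interval iff at least 5 events occur there: P(S_5 ≤ t) = P(N ≥ 5) = 1 − P(N ≤ 4) ≈ 0.3225.

0.3225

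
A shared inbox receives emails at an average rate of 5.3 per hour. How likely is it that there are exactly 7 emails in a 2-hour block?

Over the interval, μ = 5.3 × 2 = 10.6 (a 2-hour block = 2 hours).
P(N = 7) = e^(−μ) μ^7/7! = e^(−10.6) · 10.6^7/5040 ≈ 0.0743.

0.0743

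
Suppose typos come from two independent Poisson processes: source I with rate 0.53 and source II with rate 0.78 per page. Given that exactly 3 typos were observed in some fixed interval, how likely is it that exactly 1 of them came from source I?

Given the total, each event is independently from source I with probability p = λ_I/(λ_I+λ_II) = 0.53/1.31 ≈ 0.4046.
So K ~ Binomial(3, 0.53/1.31): P(K = 1) = C(3,1) · (0.53/1.31)^1 · (0.78/1.31)^2 ≈ 0.4303.

0.4303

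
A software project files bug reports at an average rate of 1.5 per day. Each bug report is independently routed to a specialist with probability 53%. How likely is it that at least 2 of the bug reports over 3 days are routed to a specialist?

Thinning: the bug reports that are routed to a specialist themselves form a Poisson process with rate 0.53 × 1.5 = 0.795 per day.
Over the interval, μ = 0.795 × 3 = 2.385 (3 days).
P(N ≥ 2) = 1 − P(N ≤ 1) ≈ 0.6883.

0.6883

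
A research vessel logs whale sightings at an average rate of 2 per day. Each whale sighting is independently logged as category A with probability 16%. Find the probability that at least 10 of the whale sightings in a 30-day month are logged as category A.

0.4911

Thinning: the whale sightings that are logged as category A themselves form a Poisson process with rate 0.16 × 2 = 0.32 per day.
Over the interval, μ = 0.32 × 30 = 9.6 (a 30-day month = 30 days).
P(N ≥ 10) = 1 − P(N ≤ 9) ≈ 0.4911.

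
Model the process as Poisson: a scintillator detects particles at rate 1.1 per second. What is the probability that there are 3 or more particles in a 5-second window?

0.9116

Over the interval, μ = 1.1 × 5 = 5.5 (a 5-second window = 5 seconds).
P(N ≥ 3) = 1 − P(N ≤ 2) = 1 − Σ_{j=0}^{2} e^(−μ) μ^j/j! ≈ 0.9116.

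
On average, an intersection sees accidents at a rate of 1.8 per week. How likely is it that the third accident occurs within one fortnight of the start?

Over the interval, μ = 1.8 × 2 = 3.6 (a fortnight = 2 weeks).
The third arrival falls in the interval iff at least 3 events occur there: P(S_3 ≤ t) = P(N ≥ 3) = 1 − P(N ≤ 2) ≈ 0.6973.

0.6973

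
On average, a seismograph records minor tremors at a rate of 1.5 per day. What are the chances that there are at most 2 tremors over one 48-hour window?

Over the interval, μ = 1.5 × 2 = 3 (a 48-hour window = 2 days).
P(N ≤ 2) = Σ_{j=0}^{2} e^(−μ) μ^j/j! ≈ 0.4232.

0.4232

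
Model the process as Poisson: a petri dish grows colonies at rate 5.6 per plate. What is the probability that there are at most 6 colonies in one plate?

With mean μ = 5.6 per plate,
P(N ≤ 6) = Σ_{j=0}^{6} e^(−μ) μ^j/j! ≈ 0.6703.

0.6703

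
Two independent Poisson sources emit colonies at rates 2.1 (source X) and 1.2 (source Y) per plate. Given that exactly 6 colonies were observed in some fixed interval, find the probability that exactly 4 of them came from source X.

0.3253

Given the total, each event is independently from source X with probability p = λ_X/(λ_X+λ_Y) = 2.1/3.3 ≈ 0.6364.
So K ~ Binomial(6, 2.1/3.3): P(K = 4) = C(6,4) · (2.1/3.3)^4 · (1.2/3.3)^2 ≈ 0.3253.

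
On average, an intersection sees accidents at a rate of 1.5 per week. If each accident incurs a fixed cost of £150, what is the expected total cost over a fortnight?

£450

E[N] = 1.5 × 2 = 3 (a fortnight = 2 weeks); E[cost] = 3 × £150 = £450.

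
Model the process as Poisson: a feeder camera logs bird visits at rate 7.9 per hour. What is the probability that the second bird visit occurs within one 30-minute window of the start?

Over the interval, μ = 7.9 × 0.5 = 3.95 (a 30-minute window = 0.5 hours).
The second arrival falls in the interval iff at least 2 events occur there: P(S_2 ≤ t) = P(N ≥ 2) = 1 − P(N ≤ 1) ≈ 0.9047.

0.9047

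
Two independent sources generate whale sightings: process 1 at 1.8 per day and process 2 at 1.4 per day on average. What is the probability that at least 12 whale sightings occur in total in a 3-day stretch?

Independent Poisson processes superpose: combined rate λ = 1.8 + 1.4 = 3.2 per day.
Over the interval, μ = 3.2 × 3 = 9.6 (a 3-day stretch = 3 days).
P(N ≥ 12) = 1 − P(N ≤ 11) ≈ 0.2588.

0.2588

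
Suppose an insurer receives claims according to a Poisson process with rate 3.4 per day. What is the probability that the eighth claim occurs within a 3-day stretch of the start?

Over the interval, μ = 3.4 × 3 = 10.2 (a 3-day stretch = 3 days).
The eighth arrival falls in the interval iff at least 8 events occur there: P(S_8 ≤ t) = P(N ≥ 8) = 1 − P(N ≤ 7) ≈ 0.7973.

0.7973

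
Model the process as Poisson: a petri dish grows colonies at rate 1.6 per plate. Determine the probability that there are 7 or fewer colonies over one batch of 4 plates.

Over the interval, μ = 1.6 × 4 = 6.4 (a batch of 4 plates = 4 plates).
P(N ≤ 7) = Σ_{j=0}^{7} e^(−μ) μ^j/j! ≈ 0.6873.

0.6873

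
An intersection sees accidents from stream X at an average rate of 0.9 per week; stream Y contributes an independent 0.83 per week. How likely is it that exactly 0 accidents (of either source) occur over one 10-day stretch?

Independent Poisson processes superpose: combined rate λ = 0.9 + 0.83 = 1.73 per week.
Over the interval, μ = 1.73 × 10/7 ≈ 2.47143 (a 10-day stretch = 10/7 weeks).
P(N = 0) = e^(−2.47143) · 2.47143^0/0! ≈ 0.0845.

0.0845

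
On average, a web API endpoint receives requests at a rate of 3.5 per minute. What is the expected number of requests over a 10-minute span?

E[N] = λt = 3.5 × 10 = 35 (a 10-minute span = 10 minutes).

35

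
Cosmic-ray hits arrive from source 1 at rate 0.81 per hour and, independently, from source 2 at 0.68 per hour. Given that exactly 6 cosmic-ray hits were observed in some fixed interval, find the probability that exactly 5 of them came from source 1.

Given the total, each event is independently from source 1 with probability p = λ_1/(λ_1+λ_2) = 0.81/1.49 ≈ 0.5436.
So K ~ Binomial(6, 0.81/1.49): P(K = 5) = C(6,5) · (0.81/1.49)^5 · (0.68/1.49)^1 ≈ 0.1300.

0.1300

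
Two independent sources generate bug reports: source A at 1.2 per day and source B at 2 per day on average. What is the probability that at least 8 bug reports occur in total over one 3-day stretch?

0.7416

Independent Poisson processes superpose: combined rate λ = 1.2 + 2 = 3.2 per day.
Over the interval, μ = 3.2 × 3 = 9.6 (a 3-day stretch = 3 days).
P(N ≥ 8) = 1 − P(N ≤ 7) ≈ 0.7416.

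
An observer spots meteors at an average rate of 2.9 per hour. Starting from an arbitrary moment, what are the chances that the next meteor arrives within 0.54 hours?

0.7911

Inter-arrival times are exponential with rate λ = 2.9 per hour.
P(T ≤ 0.54) = 1 − e^(−λt) = 1 − e^(−2.9 × 0.54) = 1 − e^(−1.566) ≈ 0.7911.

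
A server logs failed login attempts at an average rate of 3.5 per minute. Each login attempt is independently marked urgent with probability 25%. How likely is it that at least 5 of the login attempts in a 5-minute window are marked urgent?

Thinning: the login attempts that are marked urgent themselves form a Poisson process with rate 0.25 × 3.5 = 0.875 per minute.
Over the interval, μ = 0.875 × 5 = 4.375 (a 5-minute window = 5 minutes).
P(N ≥ 5) = 1 − P(N ≤ 4) ≈ 0.4440.

0.4440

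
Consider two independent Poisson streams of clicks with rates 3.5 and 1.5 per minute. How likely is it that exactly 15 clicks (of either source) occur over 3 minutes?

0.1024

Independent Poisson processes superpose: combined rate λ = 3.5 + 1.5 = 5 per minute.
Over the interval, μ = 5 × 3 = 15 (3 minutes).
P(N = 15) = e^(−15) · 15^15/15! ≈ 0.1024.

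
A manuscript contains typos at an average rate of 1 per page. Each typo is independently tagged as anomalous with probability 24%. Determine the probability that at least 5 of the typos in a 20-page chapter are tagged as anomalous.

Thinning: the typos that are tagged as anomalous themselves form a Poisson process with rate 0.24 × 1 = 0.24 per page.
Over the interval, μ = 0.24 × 20 = 4.8 (a 20-page chapter = 20 pages).
P(N ≥ 5) = 1 − P(N ≤ 4) ≈ 0.5237.

0.5237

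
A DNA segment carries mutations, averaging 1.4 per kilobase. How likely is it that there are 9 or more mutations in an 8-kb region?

Over the interval, μ = 1.4 × 8 = 11.2 (an 8-kb region = 8 kilobases).
P(N ≥ 9) = 1 − P(N ≤ 8) = 1 − Σ_{j=0}^{8} e^(−μ) μ^j/j! ≈ 0.7853.

0.7853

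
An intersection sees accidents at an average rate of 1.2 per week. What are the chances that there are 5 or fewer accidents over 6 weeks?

Over the interval, μ = 1.2 × 6 = 7.2 (6 weeks).
P(N ≤ 5) = Σ_{j=0}^{5} e^(−μ) μ^j/j! ≈ 0.2759.

0.2759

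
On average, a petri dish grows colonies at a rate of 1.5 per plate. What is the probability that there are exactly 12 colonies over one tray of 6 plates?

Over the interval, μ = 1.5 × 6 = 9 (a tray of 6 plates = 6 plates).
P(N = 12) = e^(−μ) μ^12/12! = e^(−9) · 9^12/479001600 ≈ 0.0728.

0.0728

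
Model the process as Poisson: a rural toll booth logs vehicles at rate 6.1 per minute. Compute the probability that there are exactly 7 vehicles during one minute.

With mean μ = 6.1 per minute,
P(N = 7) = e^(−μ) μ^7/7! = e^(−6.1) · 6.1^7/5040 ≈ 0.1399.

0.1399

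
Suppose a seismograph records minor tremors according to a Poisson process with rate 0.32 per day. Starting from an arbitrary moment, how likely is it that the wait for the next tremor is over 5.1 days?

The wait for the next event is exponential with rate λ = 0.32 per day.
P(T > 5.1) = e^(−λt) = e^(−0.32 × 5.1) = e^(−1.632) ≈ 0.1955.

0.1955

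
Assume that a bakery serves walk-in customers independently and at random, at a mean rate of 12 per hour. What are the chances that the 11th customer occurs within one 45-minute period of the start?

Over the interval, μ = 12 × 0.75 = 9 (a 45-minute period = 0.75 hours).
The 11th arrival falls in the interval iff at least 11 events occur there: P(S_11 ≤ t) = P(N ≥ 11) = 1 − P(N ≤ 10) ≈ 0.2940.

0.2940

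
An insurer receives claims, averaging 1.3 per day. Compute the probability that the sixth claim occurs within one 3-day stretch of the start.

Over the interval, μ = 1.3 × 3 = 3.9 (a 3-day stretch = 3 days).
The sixth arrival falls in the interval iff at least 6 events occur there: P(S_6 ≤ t) = P(N ≥ 6) = 1 − P(N ≤ 5) ≈ 0.1994.

0.1994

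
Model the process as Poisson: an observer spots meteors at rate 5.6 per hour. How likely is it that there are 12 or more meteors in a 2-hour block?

Over the interval, μ = 5.6 × 2 = 11.2 (a 2-hour block = 2 hours).
P(N ≥ 12) = 1 − P(N ≤ 11) = 1 − Σ_{j=0}^{11} e^(−μ) μ^j/j! ≈ 0.4446.

0.4446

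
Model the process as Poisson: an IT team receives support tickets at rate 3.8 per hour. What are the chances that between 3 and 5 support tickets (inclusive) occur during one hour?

0.5467

With mean μ = 3.8 per hour,
P(3 ≤ N ≤ 5) = Σ_{j=3}^{5} e^(−3.8) · 3.8^j/j! ≈ 0.5467.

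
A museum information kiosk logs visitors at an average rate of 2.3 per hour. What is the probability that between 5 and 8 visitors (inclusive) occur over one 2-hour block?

0.4417

Over the interval, μ = 2.3 × 2 = 4.6 (a 2-hour block = 2 hours).
P(5 ≤ N ≤ 8) = Σ_{j=5}^{8} e^(−4.6) · 4.6^j/j! ≈ 0.4417.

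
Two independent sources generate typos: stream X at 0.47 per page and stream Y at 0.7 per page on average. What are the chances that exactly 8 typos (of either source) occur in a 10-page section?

Independent Poisson processes superpose: combined rate λ = 0.47 + 0.7 = 1.17 per page.
Over the interval, μ = 1.17 × 10 = 11.7 (a 10-page section = 10 pages).
P(N = 8) = e^(−11.7) · 11.7^8/8! ≈ 0.0722.

0.0722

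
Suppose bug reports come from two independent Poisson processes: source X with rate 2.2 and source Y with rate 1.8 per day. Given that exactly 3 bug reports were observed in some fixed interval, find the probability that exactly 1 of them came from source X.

Given the total, each event is independently from source X with probability p = λ_X/(λ_X+λ_Y) = 2.2/4 = 0.5500.
So K ~ Binomial(3, 2.2/4): P(K = 1) = C(3,1) · (2.2/4)^1 · (1.8/4)^2 ≈ 0.3341.

0.3341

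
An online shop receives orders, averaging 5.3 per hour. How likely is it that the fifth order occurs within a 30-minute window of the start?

Over the interval, μ = 5.3 × 0.5 = 2.65 (a 30-minute window = 0.5 hours).
The fifth arrival falls in the interval iff at least 5 events occur there: P(S_5 ≤ t) = P(N ≥ 5) = 1 − P(N ≤ 4) ≈ 0.1297.

0.1297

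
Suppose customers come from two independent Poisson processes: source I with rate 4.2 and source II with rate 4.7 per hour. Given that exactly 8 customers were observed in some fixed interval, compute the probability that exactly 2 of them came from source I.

Given the total, each event is independently from source I with probability p = λ_I/(λ_I+λ_II) = 4.2/8.9 ≈ 0.4719.
So K ~ Binomial(8, 4.2/8.9): P(K = 2) = C(8,2) · (4.2/8.9)^2 · (4.7/8.9)^6 ≈ 0.1352.

0.1352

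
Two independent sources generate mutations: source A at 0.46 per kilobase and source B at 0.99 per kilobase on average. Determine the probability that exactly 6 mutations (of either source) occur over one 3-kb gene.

0.1215

Independent Poisson processes superpose: combined rate λ = 0.46 + 0.99 = 1.45 per kilobase.
Over the interval, μ = 1.45 × 3 = 4.35 (a 3-kb gene = 3 kilobases).
P(N = 6) = e^(−4.35) · 4.35^6/6! ≈ 0.1215.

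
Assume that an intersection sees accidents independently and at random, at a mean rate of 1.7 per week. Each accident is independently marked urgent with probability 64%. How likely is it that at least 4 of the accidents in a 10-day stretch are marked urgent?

0.0726

Thinning: the accidents that are marked urgent themselves form a Poisson process with rate 0.64 × 1.7 = 1.088 per week.
Over the interval, μ = 1.088 × 10/7 ≈ 1.55429 (a 10-day stretch = 10/7 weeks).
P(N ≥ 4) = 1 − P(N ≤ 3) ≈ 0.0726.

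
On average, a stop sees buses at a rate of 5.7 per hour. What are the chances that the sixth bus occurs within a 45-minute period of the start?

0.2592

Over the interval, μ = 5.7 × 0.75 = 4.275 (a 45-minute period = 0.75 hours).
The sixth arrival falls in the interval iff at least 6 events occur there: P(S_6 ≤ t) = P(N ≥ 6) = 1 − P(N ≤ 5) ≈ 0.2592.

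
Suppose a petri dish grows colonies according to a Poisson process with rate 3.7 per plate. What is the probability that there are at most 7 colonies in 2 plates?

Over the interval, μ = 3.7 × 2 = 7.4 (2 plates).
P(N ≤ 7) = Σ_{j=0}^{7} e^(−μ) μ^j/j! ≈ 0.5393.

0.5393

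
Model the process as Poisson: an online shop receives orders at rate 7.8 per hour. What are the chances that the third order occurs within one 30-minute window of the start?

0.7469

Over the interval, μ = 7.8 × 0.5 = 3.9 (a 30-minute window = 0.5 hours).
The third arrival falls in the interval iff at least 3 events occur there: P(S_3 ≤ t) = P(N ≥ 3) = 1 − P(N ≤ 2) ≈ 0.7469.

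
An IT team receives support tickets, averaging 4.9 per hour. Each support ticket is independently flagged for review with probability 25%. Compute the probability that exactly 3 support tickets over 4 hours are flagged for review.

Thinning: the support tickets that are flagged for review themselves form a Poisson process with rate 0.25 × 4.9 = 1.225 per hour.
Over the interval, μ = 1.225 × 4 = 4.9 (4 hours).
P(N = 3) = e^(−4.9) · 4.9^3/3! ≈ 0.1460.

0.1460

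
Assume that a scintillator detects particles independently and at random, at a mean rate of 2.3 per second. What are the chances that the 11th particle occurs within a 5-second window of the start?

Over the interval, μ = 2.3 × 5 = 11.5 (a 5-second window = 5 seconds).
The 11th arrival falls in the interval iff at least 11 events occur there: P(S_11 ≤ t) = P(N ≥ 11) = 1 − P(N ≤ 10) ≈ 0.5983.

0.5983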